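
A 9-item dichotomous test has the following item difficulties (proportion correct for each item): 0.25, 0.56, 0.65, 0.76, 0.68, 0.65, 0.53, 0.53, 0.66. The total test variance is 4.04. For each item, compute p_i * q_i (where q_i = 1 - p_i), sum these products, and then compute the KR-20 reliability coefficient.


For each item, compute p_i * q_i:
  Item 1: 0.25 * 0.75 = 0.1875
  Item 2: 0.56 * 0.44 = 0.2464
  Item 3: 0.65 * 0.35 = 0.2275
  Item 4: 0.76 * 0.24 = 0.1824
  Item 5: 0.68 * 0.32 = 0.2176
  Item 6: 0.65 * 0.35 = 0.2275
  Item 7: 0.53 * 0.47 = 0.2491
  Item 8: 0.53 * 0.47 = 0.2491
  Item 9: 0.66 * 0.34 = 0.2244
Sum(p_i * q_i) = 0.1875 + 0.2464 + 0.2275 + 0.1824 + 0.2176 + 0.2275 + 0.2491 + 0.2491 + 0.2244 = 2.0115
KR-20 = (k/(k-1)) * (1 - Sum(p_i*q_i) / Var_total)
= (9/8) * (1 - 2.0115/4.04)
= 1.125 * 0.5021
KR-20 = 0.5649

0.5649


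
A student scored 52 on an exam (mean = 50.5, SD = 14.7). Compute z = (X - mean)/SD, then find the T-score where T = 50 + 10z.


z = (X - mean) / SD = (52 - 50.5) / 14.7
z = 1.5 / 14.7
z = 0.102
T-score = T = 50 + 10z
Carry z at full precision (z = 1.5 / 14.7) into the conversion:
T-score = 50 + 10 * (1.5 / 14.7) = 50 + 15 / 14.7
T-score = 50 + 1.0204
T-score = 51.0204

51.0204


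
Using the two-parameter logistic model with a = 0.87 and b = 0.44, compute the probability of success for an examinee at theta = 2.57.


a*(theta - b) = 0.87 * (2.57 - 0.44) = 1.8531
exp(-1.8531) = 0.1568
P = 1 / (1 + 0.1568)
P = 0.8645

0.8645


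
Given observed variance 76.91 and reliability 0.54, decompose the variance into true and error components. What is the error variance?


var_true = rxx * var_obs = 0.54 * 76.91 = 41.5314
var_error = var_obs - var_true
var_error = 76.91 - 41.5314
var_error = 35.3786

35.3786


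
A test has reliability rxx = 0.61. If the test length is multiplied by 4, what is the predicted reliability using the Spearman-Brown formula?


r_new = (n * rxx) / (1 + (n-1) * rxx)
r_new = (4 * 0.61) / (1 + 3 * 0.61)
r_new = 2.44 / 2.83
r_new = 0.8622

0.8622


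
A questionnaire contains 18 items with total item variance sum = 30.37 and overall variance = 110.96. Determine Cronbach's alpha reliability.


alpha = (k/(k-1)) * (1 - sum(si^2)/s_total^2)
= (18/17) * (1 - 30.37/110.96)
alpha = 0.769

0.769


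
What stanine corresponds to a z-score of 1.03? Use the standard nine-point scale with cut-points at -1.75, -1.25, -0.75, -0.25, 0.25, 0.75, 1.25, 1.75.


Stanine boundaries: [-1.75, -1.25, -0.75, -0.25, 0.25, 0.75, 1.25, 1.75]
z = 1.03
Check each boundary:
  z >= -1.75 -> could be stanine 2
  z >= -1.25 -> could be stanine 3
  z >= -0.75 -> could be stanine 4
  z >= -0.25 -> could be stanine 5
  z >= 0.25 -> could be stanine 6
  z >= 0.75 -> could be stanine 7
  z < 1.25
  z < 1.75
Highest qualifying boundary gives stanine = 7

7


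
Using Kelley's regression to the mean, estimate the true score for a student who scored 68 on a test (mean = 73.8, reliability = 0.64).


T_est = rxx * X + (1 - rxx) * mean
T_est = 0.64 * 68 + 0.36 * 73.8
T_est = 43.52 + 26.568
T_est = 70.088

70.088


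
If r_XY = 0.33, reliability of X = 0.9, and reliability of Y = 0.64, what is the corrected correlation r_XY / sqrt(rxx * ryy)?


r_corrected = rxy / sqrt(rxx * ryy)
= 0.33 / sqrt(0.9 * 0.64)
= 0.33 / sqrt(0.576)
= 0.33 / 0.758947
r_corrected = 0.4348

0.4348


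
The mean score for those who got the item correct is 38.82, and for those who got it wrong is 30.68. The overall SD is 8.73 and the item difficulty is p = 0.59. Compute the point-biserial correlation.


q = 1 - p = 0.41
rpb = ((M1 - M0) / SD) * sqrt(p * q)
rpb = ((38.82 - 30.68) / 8.73) * sqrt(0.59 * 0.41)
rpb = 0.4586

0.4586


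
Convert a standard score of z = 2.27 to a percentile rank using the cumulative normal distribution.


CDF(z) = 0.5 * (1 + erf(z/sqrt(2)))
erf(1.6051) = 0.9768
CDF = 0.9884
Percentile rank = 0.9884 * 100 = 98.84

98.84


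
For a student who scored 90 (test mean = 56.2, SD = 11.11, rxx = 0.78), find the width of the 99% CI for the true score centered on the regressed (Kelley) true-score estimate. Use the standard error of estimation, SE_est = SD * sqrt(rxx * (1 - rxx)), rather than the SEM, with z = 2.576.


True score estimate = 0.78*90 + 0.22*56.2 = 82.564
SE_est = SD * sqrt(rxx * (1 - rxx)) = 11.11 * sqrt(0.78 * 0.22) = 11.11 * sqrt(0.1716) = 4.602276
CI = T_est +/- z * SE_est, so width = 2 * z * SE_est = 2 * 2.576 * 4.602276
Width = 23.7109

23.7109


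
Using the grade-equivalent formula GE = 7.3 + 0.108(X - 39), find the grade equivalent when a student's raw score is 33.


raw - median = 33 - 39 = -6
slope * diff = 0.108 * -6 = -0.648
GE = 7.3 + -0.648
GE = 6.652

6.652


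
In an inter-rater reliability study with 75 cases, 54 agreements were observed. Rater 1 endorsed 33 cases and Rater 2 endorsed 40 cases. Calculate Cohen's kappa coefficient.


P_o = 54/75 = 0.72
P_e = (33*40 + 42*35) / 5625 = 0.496
kappa = (P_o - P_e) / (1 - P_e)
kappa = (0.72 - 0.496) / (1 - 0.496)
kappa = 0.4444

0.4444


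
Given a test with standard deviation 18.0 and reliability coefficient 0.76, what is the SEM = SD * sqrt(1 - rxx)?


SEM = SD * sqrt(1 - rxx)
SEM = 18.0 * sqrt(1 - 0.76)
SEM = 18.0 * sqrt(0.24) = 18.0 * 0.489898
SEM = 8.8182

8.8182


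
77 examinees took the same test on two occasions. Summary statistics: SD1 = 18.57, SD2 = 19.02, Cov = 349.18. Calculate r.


r = cov(X,Y) / (SD_X * SD_Y)
r = 349.18 / (18.57 * 19.02)
r = 349.18 / 353.2014
r = 0.9886

0.9886


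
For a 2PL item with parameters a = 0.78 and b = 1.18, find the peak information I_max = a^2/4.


For 2PL, max info at theta = b = 1.18
I_max = a^2 / 4 = 0.78^2 / 4
= 0.6084 / 4
I_max = 0.1521

0.1521


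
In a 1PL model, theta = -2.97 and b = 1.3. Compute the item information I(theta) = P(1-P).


P = 1/(1+exp(-(-2.97-1.3))) = 0.0138
I = P*(1-P) = 0.0138 * 0.9862
I = 0.0136

0.0136


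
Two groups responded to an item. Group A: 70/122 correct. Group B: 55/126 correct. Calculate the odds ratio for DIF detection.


Odds_A = 70/52 = 1.3462
Odds_B = 55/71 = 0.7746
OR = Odds_A / Odds_B = 1.3462 / 0.7746
Exactly, OR = (70 * 71) / (52 * 55) = 4970 / 2860
OR = 1.7378

1.7378


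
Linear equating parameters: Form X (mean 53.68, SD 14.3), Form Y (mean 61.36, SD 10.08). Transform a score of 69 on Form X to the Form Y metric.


slope = SD_Y / SD_X = 10.08 / 14.3 ~ 0.7049
intercept = mean_Y - slope * mean_X = 61.36 - (10.08 / 14.3) * 53.68 ~ 23.5212
Y = slope * X + intercept. To avoid rounding drift from the rounded slope/intercept, evaluate the equivalent form Y = mean_Y + SD_Y * (X - mean_X) / SD_X at full precision:
Y = 61.36 + 10.08 * (69 - 53.68) / 14.3
Y = 61.36 + 10.08 * 15.32 / 14.3
Y = 61.36 + 154.4256 / 14.3
Y = 61.36 + 10.799
Y = 72.159

72.159


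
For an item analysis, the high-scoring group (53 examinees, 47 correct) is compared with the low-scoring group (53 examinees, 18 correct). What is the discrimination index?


p_upper = 47/53 = 0.8868
p_lower = 18/53 = 0.3396
D = 0.8868 - 0.3396 = 0.5472

0.5472


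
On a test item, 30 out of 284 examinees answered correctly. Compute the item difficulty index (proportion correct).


Item difficulty p = number correct / total examinees
p = 30 / 284
p = 0.1056

0.1056


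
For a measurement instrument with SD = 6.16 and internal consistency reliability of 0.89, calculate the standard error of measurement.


SEM = SD * sqrt(1 - rxx)
SEM = 6.16 * sqrt(1 - 0.89)
SEM = 6.16 * sqrt(0.11) = 6.16 * 0.331662
SEM = 2.043

2.043


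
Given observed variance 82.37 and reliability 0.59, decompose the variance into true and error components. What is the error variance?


var_true = rxx * var_obs = 0.59 * 82.37 = 48.5983
var_error = var_obs - var_true
var_error = 82.37 - 48.5983
var_error = 33.7717

33.7717


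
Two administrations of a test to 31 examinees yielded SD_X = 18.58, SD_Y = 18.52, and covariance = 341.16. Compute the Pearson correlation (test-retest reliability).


r = cov(X,Y) / (SD_X * SD_Y)
r = 341.16 / (18.58 * 18.52)
r = 341.16 / 344.1016
r = 0.9915

0.9915


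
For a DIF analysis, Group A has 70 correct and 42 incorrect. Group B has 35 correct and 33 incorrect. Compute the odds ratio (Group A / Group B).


Odds_A = 70/42 = 1.6667
Odds_B = 35/33 = 1.0606
OR = Odds_A / Odds_B = 1.6667 / 1.0606
Exactly, OR = (70 * 33) / (42 * 35) = 2310 / 1470
OR = 1.5714

1.5714


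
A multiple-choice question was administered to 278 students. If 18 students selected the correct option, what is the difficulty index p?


Item difficulty p = number correct / total examinees
p = 18 / 278
p = 0.0647

0.0647


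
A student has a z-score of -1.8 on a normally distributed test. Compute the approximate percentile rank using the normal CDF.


CDF(z) = 0.5 * (1 + erf(z/sqrt(2)))
erf(-1.2728) = -0.9281
CDF = 0.0359
Percentile rank = 0.0359 * 100 = 3.59

3.59


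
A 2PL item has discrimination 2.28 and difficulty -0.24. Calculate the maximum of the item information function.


For 2PL, max info at theta = b = -0.24
I_max = a^2 / 4 = 2.28^2 / 4
= 5.1984 / 4
I_max = 1.2996

1.2996


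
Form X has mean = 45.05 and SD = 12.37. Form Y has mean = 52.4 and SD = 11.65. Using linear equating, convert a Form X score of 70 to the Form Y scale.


slope = SD_Y / SD_X = 11.65 / 12.37 ~ 0.9418
intercept = mean_Y - slope * mean_X = 52.4 - (11.65 / 12.37) * 45.05 ~ 9.9722
Y = slope * X + intercept. To avoid rounding drift from the rounded slope/intercept, evaluate the equivalent form Y = mean_Y + SD_Y * (X - mean_X) / SD_X at full precision:
Y = 52.4 + 11.65 * (70 - 45.05) / 12.37
Y = 52.4 + 11.65 * 24.95 / 12.37
Y = 52.4 + 290.6675 / 12.37
Y = 52.4 + 23.4978
Y = 75.8978

75.8978


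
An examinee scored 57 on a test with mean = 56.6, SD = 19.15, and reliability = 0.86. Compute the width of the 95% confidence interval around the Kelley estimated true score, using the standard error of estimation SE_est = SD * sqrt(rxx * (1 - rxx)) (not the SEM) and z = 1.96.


True score estimate = 0.86*57 + 0.14*56.6 = 56.944
SE_est = SD * sqrt(rxx * (1 - rxx)) = 19.15 * sqrt(0.86 * 0.14) = 19.15 * sqrt(0.1204) = 6.644802
CI = T_est +/- z * SE_est, so width = 2 * z * SE_est = 2 * 1.96 * 6.644802
Width = 26.0476

26.0476


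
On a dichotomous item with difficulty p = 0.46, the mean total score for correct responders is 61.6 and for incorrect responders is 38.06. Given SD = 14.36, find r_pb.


q = 1 - p = 0.54
rpb = ((M1 - M0) / SD) * sqrt(p * q)
rpb = ((61.6 - 38.06) / 14.36) * sqrt(0.46 * 0.54)
rpb = 0.817

0.817


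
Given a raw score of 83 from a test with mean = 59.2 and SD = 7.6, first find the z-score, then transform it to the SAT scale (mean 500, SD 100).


z = (X - mean) / SD = (83 - 59.2) / 7.6
z = 23.8 / 7.6
z = 3.1316
SAT-scale = SAT = 500 + 100z
Carry z at full precision (z = 23.8 / 7.6) into the conversion:
SAT-scale = 500 + 100 * (23.8 / 7.6) = 500 + 2380 / 7.6
SAT-scale = 500 + 313.1579
SAT-scale = 813.1579

813.1579


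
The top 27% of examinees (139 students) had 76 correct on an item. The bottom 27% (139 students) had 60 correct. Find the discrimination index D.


p_upper = 76/139 = 0.5468
p_lower = 60/139 = 0.4317
D = 0.5468 - 0.4317 = 0.1151

0.1151


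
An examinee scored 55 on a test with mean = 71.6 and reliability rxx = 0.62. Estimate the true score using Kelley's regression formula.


T_est = rxx * X + (1 - rxx) * mean
T_est = 0.62 * 55 + 0.38 * 71.6
T_est = 34.1 + 27.208
T_est = 61.308

61.308


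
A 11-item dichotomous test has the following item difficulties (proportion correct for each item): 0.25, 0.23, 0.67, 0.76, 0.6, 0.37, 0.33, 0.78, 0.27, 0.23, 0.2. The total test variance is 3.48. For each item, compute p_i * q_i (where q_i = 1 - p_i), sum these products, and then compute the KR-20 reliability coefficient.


For each item, compute p_i * q_i:
  Item 1: 0.25 * 0.75 = 0.1875
  Item 2: 0.23 * 0.77 = 0.1771
  Item 3: 0.67 * 0.33 = 0.2211
  Item 4: 0.76 * 0.24 = 0.1824
  Item 5: 0.6 * 0.4 = 0.24
  Item 6: 0.37 * 0.63 = 0.2331
  Item 7: 0.33 * 0.67 = 0.2211
  Item 8: 0.78 * 0.22 = 0.1716
  Item 9: 0.27 * 0.73 = 0.1971
  Item 10: 0.23 * 0.77 = 0.1771
  Item 11: 0.2 * 0.8 = 0.16
Sum(p_i * q_i) = 0.1875 + 0.1771 + 0.2211 + 0.1824 + 0.24 + 0.2331 + 0.2211 + 0.1716 + 0.1971 + 0.1771 + 0.16 = 2.1681
KR-20 = (k/(k-1)) * (1 - Sum(p_i*q_i) / Var_total)
= (11/10) * (1 - 2.1681/3.48)
= 1.1 * 0.377
KR-20 = 0.4147

0.4147


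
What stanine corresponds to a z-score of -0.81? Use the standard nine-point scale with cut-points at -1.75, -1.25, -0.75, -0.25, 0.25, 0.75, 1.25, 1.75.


Stanine boundaries: [-1.75, -1.25, -0.75, -0.25, 0.25, 0.75, 1.25, 1.75]
z = -0.81
Check each boundary:
  z >= -1.75 -> could be stanine 2
  z >= -1.25 -> could be stanine 3
  z < -0.75
  z < -0.25
  z < 0.25
  z < 0.75
  z < 1.25
  z < 1.75
Highest qualifying boundary gives stanine = 3

3


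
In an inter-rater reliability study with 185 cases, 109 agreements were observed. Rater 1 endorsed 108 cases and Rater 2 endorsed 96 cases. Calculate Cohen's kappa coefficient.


P_o = 109/185 = 0.589189
P_e = (108*96 + 77*89) / 34225 = 0.50317
kappa = (P_o - P_e) / (1 - P_e)
kappa = (0.589189 - 0.50317) / (1 - 0.50317)
kappa = 0.1731

0.1731


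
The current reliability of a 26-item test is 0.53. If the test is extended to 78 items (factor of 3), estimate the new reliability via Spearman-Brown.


r_new = (n * rxx) / (1 + (n-1) * rxx)
r_new = (3 * 0.53) / (1 + 2 * 0.53)
r_new = 1.59 / 2.06
r_new = 0.7718

0.7718


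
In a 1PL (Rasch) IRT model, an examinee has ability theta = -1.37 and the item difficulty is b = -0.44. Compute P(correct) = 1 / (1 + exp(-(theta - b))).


theta - b = -1.37 - -0.44 = -0.93
exp(-(theta - b)) = exp(0.93) = 2.5345
P = 1 / (1 + 2.5345)
P = 0.2829

0.2829


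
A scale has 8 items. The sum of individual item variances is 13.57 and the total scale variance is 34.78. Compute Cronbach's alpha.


alpha = (k/(k-1)) * (1 - sum(si^2)/s_total^2)
= (8/7) * (1 - 13.57/34.78)
alpha = 0.697

0.697


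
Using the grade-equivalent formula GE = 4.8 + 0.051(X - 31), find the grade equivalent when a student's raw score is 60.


raw - median = 60 - 31 = 29
slope * diff = 0.051 * 29 = 1.479
GE = 4.8 + 1.479
GE = 6.279

6.279


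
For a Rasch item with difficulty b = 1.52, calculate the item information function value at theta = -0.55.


P = 1/(1+exp(-(-0.55-1.52))) = 0.112
I = P*(1-P) = 0.112 * 0.888
I = 0.0995

0.0995


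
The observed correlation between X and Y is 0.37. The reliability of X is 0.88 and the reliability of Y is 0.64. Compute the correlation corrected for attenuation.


r_corrected = rxy / sqrt(rxx * ryy)
= 0.37 / sqrt(0.88 * 0.64)
= 0.37 / sqrt(0.5632)
= 0.37 / 0.750467
r_corrected = 0.493

0.493


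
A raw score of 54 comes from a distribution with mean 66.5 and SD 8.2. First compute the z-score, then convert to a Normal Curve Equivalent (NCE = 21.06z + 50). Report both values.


z = (X - mean) / SD = (54 - 66.5) / 8.2
z = -12.5 / 8.2
z = -1.5244
NCE = NCE = 21.06z + 50
Carry z at full precision (z = -12.5 / 8.2) into the conversion:
NCE = 21.06 * (-12.5 / 8.2) + 50 = -263.25 / 8.2 + 50
NCE = -32.1037 + 50
NCE = 17.8963

17.8963


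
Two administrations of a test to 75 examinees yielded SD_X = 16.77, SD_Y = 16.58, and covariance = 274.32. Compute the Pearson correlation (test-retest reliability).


r = cov(X,Y) / (SD_X * SD_Y)
r = 274.32 / (16.77 * 16.58)
r = 274.32 / 278.0466
r = 0.9866

0.9866


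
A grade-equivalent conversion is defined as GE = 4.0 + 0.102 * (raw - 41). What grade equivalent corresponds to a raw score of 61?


raw - median = 61 - 41 = 20
slope * diff = 0.102 * 20 = 2.04
GE = 4.0 + 2.04
GE = 6.04

6.04


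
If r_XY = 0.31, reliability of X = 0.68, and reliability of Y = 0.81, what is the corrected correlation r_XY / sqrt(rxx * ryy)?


r_corrected = rxy / sqrt(rxx * ryy)
= 0.31 / sqrt(0.68 * 0.81)
= 0.31 / sqrt(0.5508)
= 0.31 / 0.742159
r_corrected = 0.4177

0.4177


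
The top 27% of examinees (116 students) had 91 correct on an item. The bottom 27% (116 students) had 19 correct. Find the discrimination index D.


p_upper = 91/116 = 0.7845
p_lower = 19/116 = 0.1638
D = 0.7845 - 0.1638 = 0.6207

0.6207


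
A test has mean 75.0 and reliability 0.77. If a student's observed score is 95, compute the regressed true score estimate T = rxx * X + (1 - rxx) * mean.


T_est = rxx * X + (1 - rxx) * mean
T_est = 0.77 * 95 + 0.23 * 75.0
T_est = 73.15 + 17.25
T_est = 90.4

90.4


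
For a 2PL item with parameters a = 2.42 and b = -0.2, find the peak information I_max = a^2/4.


For 2PL, max info at theta = b = -0.2
I_max = a^2 / 4 = 2.42^2 / 4
= 5.8564 / 4
I_max = 1.4641

1.4641


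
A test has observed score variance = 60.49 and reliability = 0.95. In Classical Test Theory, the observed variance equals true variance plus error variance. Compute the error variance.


var_true = rxx * var_obs = 0.95 * 60.49 = 57.4655
var_error = var_obs - var_true
var_error = 60.49 - 57.4655
var_error = 3.0245

3.0245


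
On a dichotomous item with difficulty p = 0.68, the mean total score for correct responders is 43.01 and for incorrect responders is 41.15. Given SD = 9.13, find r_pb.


q = 1 - p = 0.32
rpb = ((M1 - M0) / SD) * sqrt(p * q)
rpb = ((43.01 - 41.15) / 9.13) * sqrt(0.68 * 0.32)
rpb = 0.095

0.095


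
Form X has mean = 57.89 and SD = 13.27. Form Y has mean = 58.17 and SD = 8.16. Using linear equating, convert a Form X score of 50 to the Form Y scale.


slope = SD_Y / SD_X = 8.16 / 13.27 ~ 0.6149
intercept = mean_Y - slope * mean_X = 58.17 - (8.16 / 13.27) * 57.89 ~ 22.5722
Y = slope * X + intercept. To avoid rounding drift from the rounded slope/intercept, evaluate the equivalent form Y = mean_Y + SD_Y * (X - mean_X) / SD_X at full precision:
Y = 58.17 + 8.16 * (50 - 57.89) / 13.27
Y = 58.17 - 8.16 * 7.89 / 13.27
Y = 58.17 - 64.3824 / 13.27
Y = 58.17 - 4.8517
Y = 53.3183

53.3183


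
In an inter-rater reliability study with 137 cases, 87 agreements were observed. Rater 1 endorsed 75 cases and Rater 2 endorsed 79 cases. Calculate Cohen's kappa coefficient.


P_o = 87/137 = 0.635036
P_e = (75*79 + 62*58) / 18769 = 0.507273
kappa = (P_o - P_e) / (1 - P_e)
kappa = (0.635036 - 0.507273) / (1 - 0.507273)
kappa = 0.2593

0.2593


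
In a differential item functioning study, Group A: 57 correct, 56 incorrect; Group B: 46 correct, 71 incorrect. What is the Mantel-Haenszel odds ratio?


Odds_A = 57/56 = 1.0179
Odds_B = 46/71 = 0.6479
OR = Odds_A / Odds_B = 1.0179 / 0.6479
Exactly, OR = (57 * 71) / (56 * 46) = 4047 / 2576
OR = 1.571

1.571


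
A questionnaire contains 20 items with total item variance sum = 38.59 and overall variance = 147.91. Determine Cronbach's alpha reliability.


alpha = (k/(k-1)) * (1 - sum(si^2)/s_total^2)
= (20/19) * (1 - 38.59/147.91)
alpha = 0.778

0.778


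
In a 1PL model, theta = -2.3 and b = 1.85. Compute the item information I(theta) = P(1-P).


P = 1/(1+exp(-(-2.3-1.85))) = 0.0155
I = P*(1-P) = 0.0155 * 0.9845
I = 0.0153

0.0153


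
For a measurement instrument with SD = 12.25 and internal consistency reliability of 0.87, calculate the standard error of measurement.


SEM = SD * sqrt(1 - rxx)
SEM = 12.25 * sqrt(1 - 0.87)
SEM = 12.25 * sqrt(0.13) = 12.25 * 0.360555
SEM = 4.4168

4.4168


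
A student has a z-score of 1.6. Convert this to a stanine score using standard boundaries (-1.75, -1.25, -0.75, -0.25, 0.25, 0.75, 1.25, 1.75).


Stanine boundaries: [-1.75, -1.25, -0.75, -0.25, 0.25, 0.75, 1.25, 1.75]
z = 1.6
Check each boundary:
  z >= -1.75 -> could be stanine 2
  z >= -1.25 -> could be stanine 3
  z >= -0.75 -> could be stanine 4
  z >= -0.25 -> could be stanine 5
  z >= 0.25 -> could be stanine 6
  z >= 0.75 -> could be stanine 7
  z >= 1.25 -> could be stanine 8
  z < 1.75
Highest qualifying boundary gives stanine = 8

8


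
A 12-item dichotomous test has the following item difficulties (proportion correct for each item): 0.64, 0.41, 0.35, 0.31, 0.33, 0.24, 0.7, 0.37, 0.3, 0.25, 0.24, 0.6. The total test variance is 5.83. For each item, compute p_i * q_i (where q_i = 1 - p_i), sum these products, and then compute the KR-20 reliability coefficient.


For each item, compute p_i * q_i:
  Item 1: 0.64 * 0.36 = 0.2304
  Item 2: 0.41 * 0.59 = 0.2419
  Item 3: 0.35 * 0.65 = 0.2275
  Item 4: 0.31 * 0.69 = 0.2139
  Item 5: 0.33 * 0.67 = 0.2211
  Item 6: 0.24 * 0.76 = 0.1824
  Item 7: 0.7 * 0.3 = 0.21
  Item 8: 0.37 * 0.63 = 0.2331
  Item 9: 0.3 * 0.7 = 0.21
  Item 10: 0.25 * 0.75 = 0.1875
  Item 11: 0.24 * 0.76 = 0.1824
  Item 12: 0.6 * 0.4 = 0.24
Sum(p_i * q_i) = 0.2304 + 0.2419 + 0.2275 + 0.2139 + 0.2211 + 0.1824 + 0.21 + 0.2331 + 0.21 + 0.1875 + 0.1824 + 0.24 = 2.5802
KR-20 = (k/(k-1)) * (1 - Sum(p_i*q_i) / Var_total)
= (12/11) * (1 - 2.5802/5.83)
= 1.0909 * 0.5574
KR-20 = 0.6081

0.6081


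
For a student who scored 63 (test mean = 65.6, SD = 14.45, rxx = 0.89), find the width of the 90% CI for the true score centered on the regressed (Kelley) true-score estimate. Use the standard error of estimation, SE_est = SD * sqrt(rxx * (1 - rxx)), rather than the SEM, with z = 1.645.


True score estimate = 0.89*63 + 0.11*65.6 = 63.286
SE_est = SD * sqrt(rxx * (1 - rxx)) = 14.45 * sqrt(0.89 * 0.11) = 14.45 * sqrt(0.0979) = 4.521257
CI = T_est +/- z * SE_est, so width = 2 * z * SE_est = 2 * 1.645 * 4.521257
Width = 14.8749

14.8749


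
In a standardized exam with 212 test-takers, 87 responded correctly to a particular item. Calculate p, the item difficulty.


Item difficulty p = number correct / total examinees
p = 87 / 212
p = 0.4104

0.4104


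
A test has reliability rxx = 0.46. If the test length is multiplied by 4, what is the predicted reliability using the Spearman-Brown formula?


r_new = (n * rxx) / (1 + (n-1) * rxx)
r_new = (4 * 0.46) / (1 + 3 * 0.46)
r_new = 1.84 / 2.38
r_new = 0.7731

0.7731


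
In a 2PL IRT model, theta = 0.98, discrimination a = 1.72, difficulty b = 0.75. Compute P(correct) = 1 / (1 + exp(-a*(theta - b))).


a*(theta - b) = 1.72 * (0.98 - 0.75) = 0.3956
exp(-0.3956) = 0.6733
P = 1 / (1 + 0.6733)
P = 0.5976

0.5976


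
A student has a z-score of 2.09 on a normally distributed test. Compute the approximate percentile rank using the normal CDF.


CDF(z) = 0.5 * (1 + erf(z/sqrt(2)))
erf(1.4779) = 0.9634
CDF = 0.9817
Percentile rank = 0.9817 * 100 = 98.17

98.17


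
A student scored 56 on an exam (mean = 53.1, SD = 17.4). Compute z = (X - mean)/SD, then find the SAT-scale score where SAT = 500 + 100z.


z = (X - mean) / SD = (56 - 53.1) / 17.4
z = 2.9 / 17.4
z = 0.1667
SAT-scale = SAT = 500 + 100z
Carry z at full precision (z = 2.9 / 17.4) into the conversion:
SAT-scale = 500 + 100 * (2.9 / 17.4) = 500 + 290 / 17.4
SAT-scale = 500 + 16.6667
SAT-scale = 516.6667

516.6667


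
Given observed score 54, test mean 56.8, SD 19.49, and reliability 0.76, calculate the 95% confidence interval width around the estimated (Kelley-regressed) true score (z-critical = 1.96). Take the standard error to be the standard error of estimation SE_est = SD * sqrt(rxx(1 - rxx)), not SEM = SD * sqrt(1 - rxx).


True score estimate = 0.76*54 + 0.24*56.8 = 54.672
SE_est = SD * sqrt(rxx * (1 - rxx)) = 19.49 * sqrt(0.76 * 0.24) = 19.49 * sqrt(0.1824) = 8.32385
CI = T_est +/- z * SE_est, so width = 2 * z * SE_est = 2 * 1.96 * 8.32385
Width = 32.6295

32.6295


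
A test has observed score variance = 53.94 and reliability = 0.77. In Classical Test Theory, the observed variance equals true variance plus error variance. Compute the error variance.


var_true = rxx * var_obs = 0.77 * 53.94 = 41.5338
var_error = var_obs - var_true
var_error = 53.94 - 41.5338
var_error = 12.4062

12.4062


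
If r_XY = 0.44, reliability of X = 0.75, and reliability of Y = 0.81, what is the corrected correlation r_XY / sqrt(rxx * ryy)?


r_corrected = rxy / sqrt(rxx * ryy)
= 0.44 / sqrt(0.75 * 0.81)
= 0.44 / sqrt(0.6075)
= 0.44 / 0.779423
r_corrected = 0.5645

0.5645


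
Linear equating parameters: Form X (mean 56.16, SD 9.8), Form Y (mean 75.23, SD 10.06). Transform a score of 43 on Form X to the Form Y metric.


slope = SD_Y / SD_X = 10.06 / 9.8 ~ 1.0265
intercept = mean_Y - slope * mean_X = 75.23 - (10.06 / 9.8) * 56.16 ~ 17.58
Y = slope * X + intercept. To avoid rounding drift from the rounded slope/intercept, evaluate the equivalent form Y = mean_Y + SD_Y * (X - mean_X) / SD_X at full precision:
Y = 75.23 + 10.06 * (43 - 56.16) / 9.8
Y = 75.23 - 10.06 * 13.16 / 9.8
Y = 75.23 - 132.3896 / 9.8
Y = 75.23 - 13.5091
Y = 61.7209

61.7209


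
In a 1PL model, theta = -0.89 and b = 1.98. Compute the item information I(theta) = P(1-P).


P = 1/(1+exp(-(-0.89-1.98))) = 0.0537
I = P*(1-P) = 0.0537 * 0.9463
I = 0.0508

0.0508


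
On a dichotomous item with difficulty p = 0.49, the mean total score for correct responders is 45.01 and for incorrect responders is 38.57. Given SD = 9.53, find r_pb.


q = 1 - p = 0.51
rpb = ((M1 - M0) / SD) * sqrt(p * q)
rpb = ((45.01 - 38.57) / 9.53) * sqrt(0.49 * 0.51)
rpb = 0.3378

0.3378


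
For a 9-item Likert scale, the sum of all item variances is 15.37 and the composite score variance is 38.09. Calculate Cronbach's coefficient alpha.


alpha = (k/(k-1)) * (1 - sum(si^2)/s_total^2)
= (9/8) * (1 - 15.37/38.09)
alpha = 0.671

0.671


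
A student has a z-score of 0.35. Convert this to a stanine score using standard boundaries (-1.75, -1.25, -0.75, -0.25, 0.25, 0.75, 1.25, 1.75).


Stanine boundaries: [-1.75, -1.25, -0.75, -0.25, 0.25, 0.75, 1.25, 1.75]
z = 0.35
Check each boundary:
  z >= -1.75 -> could be stanine 2
  z >= -1.25 -> could be stanine 3
  z >= -0.75 -> could be stanine 4
  z >= -0.25 -> could be stanine 5
  z >= 0.25 -> could be stanine 6
  z < 0.75
  z < 1.25
  z < 1.75
Highest qualifying boundary gives stanine = 6

6


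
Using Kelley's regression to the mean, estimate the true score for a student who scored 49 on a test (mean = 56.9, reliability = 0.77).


T_est = rxx * X + (1 - rxx) * mean
T_est = 0.77 * 49 + 0.23 * 56.9
T_est = 37.73 + 13.087
T_est = 50.817

50.817


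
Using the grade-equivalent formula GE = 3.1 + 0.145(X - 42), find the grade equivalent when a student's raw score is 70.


raw - median = 70 - 42 = 28
slope * diff = 0.145 * 28 = 4.06
GE = 3.1 + 4.06
GE = 7.16

7.16


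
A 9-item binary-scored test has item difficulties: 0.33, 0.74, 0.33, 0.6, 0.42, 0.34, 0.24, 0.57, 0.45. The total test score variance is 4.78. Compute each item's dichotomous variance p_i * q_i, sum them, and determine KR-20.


For each item, compute p_i * q_i:
  Item 1: 0.33 * 0.67 = 0.2211
  Item 2: 0.74 * 0.26 = 0.1924
  Item 3: 0.33 * 0.67 = 0.2211
  Item 4: 0.6 * 0.4 = 0.24
  Item 5: 0.42 * 0.58 = 0.2436
  Item 6: 0.34 * 0.66 = 0.2244
  Item 7: 0.24 * 0.76 = 0.1824
  Item 8: 0.57 * 0.43 = 0.2451
  Item 9: 0.45 * 0.55 = 0.2475
Sum(p_i * q_i) = 0.2211 + 0.1924 + 0.2211 + 0.24 + 0.2436 + 0.2244 + 0.1824 + 0.2451 + 0.2475 = 2.0176
KR-20 = (k/(k-1)) * (1 - Sum(p_i*q_i) / Var_total)
= (9/8) * (1 - 2.0176/4.78)
= 1.125 * 0.5779
KR-20 = 0.6501

0.6501


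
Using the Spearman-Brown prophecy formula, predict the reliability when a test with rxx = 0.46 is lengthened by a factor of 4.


r_new = (n * rxx) / (1 + (n-1) * rxx)
r_new = (4 * 0.46) / (1 + 3 * 0.46)
r_new = 1.84 / 2.38
r_new = 0.7731

0.7731


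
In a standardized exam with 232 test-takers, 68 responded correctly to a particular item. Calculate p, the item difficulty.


Item difficulty p = number correct / total examinees
p = 68 / 232
p = 0.2931

0.2931


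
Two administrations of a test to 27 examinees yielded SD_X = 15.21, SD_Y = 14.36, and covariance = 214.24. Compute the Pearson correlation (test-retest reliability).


r = cov(X,Y) / (SD_X * SD_Y)
r = 214.24 / (15.21 * 14.36)
r = 214.24 / 218.4156
r = 0.9809

0.9809


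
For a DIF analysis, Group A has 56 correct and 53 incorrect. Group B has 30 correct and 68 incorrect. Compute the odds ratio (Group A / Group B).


Odds_A = 56/53 = 1.0566
Odds_B = 30/68 = 0.4412
OR = Odds_A / Odds_B = 1.0566 / 0.4412
Exactly, OR = (56 * 68) / (53 * 30) = 3808 / 1590
OR = 2.395

2.395


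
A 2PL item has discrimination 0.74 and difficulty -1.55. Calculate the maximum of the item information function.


For 2PL, max info at theta = b = -1.55
I_max = a^2 / 4 = 0.74^2 / 4
= 0.5476 / 4
I_max = 0.1369

0.1369


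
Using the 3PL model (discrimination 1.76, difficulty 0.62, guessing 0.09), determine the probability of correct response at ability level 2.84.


logit = 1.76*(2.84 - 0.62) = 3.9072
P* = 1/(1 + exp(-3.9072)) = 0.9803
P = 0.09 + (1 - 0.09) * 0.9803
P = 0.9821

0.9821


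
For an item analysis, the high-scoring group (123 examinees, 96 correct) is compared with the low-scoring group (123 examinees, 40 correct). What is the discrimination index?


p_upper = 96/123 = 0.7805
p_lower = 40/123 = 0.3252
D = 0.7805 - 0.3252 = 0.4553

0.4553


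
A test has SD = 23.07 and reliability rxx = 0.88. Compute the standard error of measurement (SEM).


SEM = SD * sqrt(1 - rxx)
SEM = 23.07 * sqrt(1 - 0.88)
SEM = 23.07 * sqrt(0.12) = 23.07 * 0.34641
SEM = 7.9917

7.9917


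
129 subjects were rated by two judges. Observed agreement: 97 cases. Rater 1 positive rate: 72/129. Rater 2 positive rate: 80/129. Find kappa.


P_o = 97/129 = 0.751938
P_e = (72*80 + 57*49) / 16641 = 0.513972
kappa = (P_o - P_e) / (1 - P_e)
kappa = (0.751938 - 0.513972) / (1 - 0.513972)
kappa = 0.4896

0.4896


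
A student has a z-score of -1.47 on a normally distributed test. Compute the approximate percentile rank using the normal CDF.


CDF(z) = 0.5 * (1 + erf(z/sqrt(2)))
erf(-1.0394) = -0.8584
CDF = 0.0708
Percentile rank = 0.0708 * 100 = 7.08

7.08


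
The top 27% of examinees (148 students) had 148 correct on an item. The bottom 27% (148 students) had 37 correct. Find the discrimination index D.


p_upper = 148/148 = 1.0
p_lower = 37/148 = 0.25
D = 1.0 - 0.25 = 0.75

0.75


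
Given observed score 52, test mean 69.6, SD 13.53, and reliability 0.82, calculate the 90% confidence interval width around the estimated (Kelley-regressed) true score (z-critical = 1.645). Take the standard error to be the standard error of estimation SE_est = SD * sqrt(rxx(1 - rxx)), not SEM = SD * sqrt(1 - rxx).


True score estimate = 0.82*52 + 0.18*69.6 = 55.168
SE_est = SD * sqrt(rxx * (1 - rxx)) = 13.53 * sqrt(0.82 * 0.18) = 13.53 * sqrt(0.1476) = 5.198056
CI = T_est +/- z * SE_est, so width = 2 * z * SE_est = 2 * 1.645 * 5.198056
Width = 17.1016

17.1016


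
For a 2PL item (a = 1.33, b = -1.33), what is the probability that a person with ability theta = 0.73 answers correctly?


a*(theta - b) = 1.33 * (0.73 - -1.33) = 2.7398
exp(-2.7398) = 0.0646
P = 1 / (1 + 0.0646)
P = 0.9393

0.9393


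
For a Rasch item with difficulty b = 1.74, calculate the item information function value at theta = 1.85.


P = 1/(1+exp(-(1.85-1.74))) = 0.5275
I = P*(1-P) = 0.5275 * 0.4725
I = 0.2492

0.2492


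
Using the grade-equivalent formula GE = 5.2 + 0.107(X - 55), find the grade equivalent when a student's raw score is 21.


raw - median = 21 - 55 = -34
slope * diff = 0.107 * -34 = -3.638
GE = 5.2 + -3.638
GE = 1.562

1.562


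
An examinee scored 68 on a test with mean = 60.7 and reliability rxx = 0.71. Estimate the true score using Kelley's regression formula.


T_est = rxx * X + (1 - rxx) * mean
T_est = 0.71 * 68 + 0.29 * 60.7
T_est = 48.28 + 17.603
T_est = 65.883

65.883


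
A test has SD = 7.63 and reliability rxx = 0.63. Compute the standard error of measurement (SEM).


SEM = SD * sqrt(1 - rxx)
SEM = 7.63 * sqrt(1 - 0.63)
SEM = 7.63 * sqrt(0.37) = 7.63 * 0.608276
SEM = 4.6411

4.6411


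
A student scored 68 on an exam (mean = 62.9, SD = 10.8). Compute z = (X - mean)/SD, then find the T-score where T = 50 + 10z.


z = (X - mean) / SD = (68 - 62.9) / 10.8
z = 5.1 / 10.8
z = 0.4722
T-score = T = 50 + 10z
Carry z at full precision (z = 5.1 / 10.8) into the conversion:
T-score = 50 + 10 * (5.1 / 10.8) = 50 + 51 / 10.8
T-score = 50 + 4.7222
T-score = 54.7222

54.7222


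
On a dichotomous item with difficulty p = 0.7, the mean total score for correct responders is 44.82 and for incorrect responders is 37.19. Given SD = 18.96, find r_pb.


q = 1 - p = 0.3
rpb = ((M1 - M0) / SD) * sqrt(p * q)
rpb = ((44.82 - 37.19) / 18.96) * sqrt(0.7 * 0.3)
rpb = 0.1844

0.1844


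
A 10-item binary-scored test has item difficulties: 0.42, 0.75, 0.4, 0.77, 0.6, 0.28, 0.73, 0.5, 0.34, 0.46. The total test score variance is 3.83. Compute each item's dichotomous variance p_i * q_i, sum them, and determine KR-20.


For each item, compute p_i * q_i:
  Item 1: 0.42 * 0.58 = 0.2436
  Item 2: 0.75 * 0.25 = 0.1875
  Item 3: 0.4 * 0.6 = 0.24
  Item 4: 0.77 * 0.23 = 0.1771
  Item 5: 0.6 * 0.4 = 0.24
  Item 6: 0.28 * 0.72 = 0.2016
  Item 7: 0.73 * 0.27 = 0.1971
  Item 8: 0.5 * 0.5 = 0.25
  Item 9: 0.34 * 0.66 = 0.2244
  Item 10: 0.46 * 0.54 = 0.2484
Sum(p_i * q_i) = 0.2436 + 0.1875 + 0.24 + 0.1771 + 0.24 + 0.2016 + 0.1971 + 0.25 + 0.2244 + 0.2484 = 2.2097
KR-20 = (k/(k-1)) * (1 - Sum(p_i*q_i) / Var_total)
= (10/9) * (1 - 2.2097/3.83)
= 1.1111 * 0.4231
KR-20 = 0.4701

0.4701


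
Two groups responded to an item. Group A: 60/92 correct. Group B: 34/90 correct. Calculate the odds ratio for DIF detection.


Odds_A = 60/32 = 1.875
Odds_B = 34/56 = 0.6071
OR = Odds_A / Odds_B = 1.875 / 0.6071
Exactly, OR = (60 * 56) / (32 * 34) = 3360 / 1088
OR = 3.0882

3.0882


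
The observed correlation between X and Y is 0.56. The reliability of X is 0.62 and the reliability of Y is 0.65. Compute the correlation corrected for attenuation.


r_corrected = rxy / sqrt(rxx * ryy)
= 0.56 / sqrt(0.62 * 0.65)
= 0.56 / sqrt(0.403)
= 0.56 / 0.634823
r_corrected = 0.8821

0.8821


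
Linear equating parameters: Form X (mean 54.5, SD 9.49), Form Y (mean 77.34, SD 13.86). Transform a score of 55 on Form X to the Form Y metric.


slope = SD_Y / SD_X = 13.86 / 9.49 ~ 1.4605
intercept = mean_Y - slope * mean_X = 77.34 - (13.86 / 9.49) * 54.5 ~ -2.2564
Y = slope * X + intercept. To avoid rounding drift from the rounded slope/intercept, evaluate the equivalent form Y = mean_Y + SD_Y * (X - mean_X) / SD_X at full precision:
Y = 77.34 + 13.86 * (55 - 54.5) / 9.49
Y = 77.34 + 13.86 * 0.5 / 9.49
Y = 77.34 + 6.93 / 9.49
Y = 77.34 + 0.7302
Y = 78.0702

78.0702


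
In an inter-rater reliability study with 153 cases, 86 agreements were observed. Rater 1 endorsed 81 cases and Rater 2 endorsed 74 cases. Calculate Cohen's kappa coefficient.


P_o = 86/153 = 0.562092
P_e = (81*74 + 72*79) / 23409 = 0.499039
kappa = (P_o - P_e) / (1 - P_e)
kappa = (0.562092 - 0.499039) / (1 - 0.499039)
kappa = 0.1259

0.1259


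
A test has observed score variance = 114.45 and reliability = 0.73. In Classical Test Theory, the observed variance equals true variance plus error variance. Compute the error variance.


var_true = rxx * var_obs = 0.73 * 114.45 = 83.5485
var_error = var_obs - var_true
var_error = 114.45 - 83.5485
var_error = 30.9015

30.9015


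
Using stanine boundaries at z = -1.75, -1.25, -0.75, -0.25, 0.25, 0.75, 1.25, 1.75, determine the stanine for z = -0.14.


Stanine boundaries: [-1.75, -1.25, -0.75, -0.25, 0.25, 0.75, 1.25, 1.75]
z = -0.14
Check each boundary:
  z >= -1.75 -> could be stanine 2
  z >= -1.25 -> could be stanine 3
  z >= -0.75 -> could be stanine 4
  z >= -0.25 -> could be stanine 5
  z < 0.25
  z < 0.75
  z < 1.25
  z < 1.75
Highest qualifying boundary gives stanine = 5

5


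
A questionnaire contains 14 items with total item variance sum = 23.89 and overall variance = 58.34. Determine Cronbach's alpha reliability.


alpha = (k/(k-1)) * (1 - sum(si^2)/s_total^2)
= (14/13) * (1 - 23.89/58.34)
alpha = 0.6359

0.6359


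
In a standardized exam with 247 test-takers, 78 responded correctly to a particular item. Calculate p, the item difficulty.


Item difficulty p = number correct / total examinees
p = 78 / 247
p = 0.3158

0.3158


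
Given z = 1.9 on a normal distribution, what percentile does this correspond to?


CDF(z) = 0.5 * (1 + erf(z/sqrt(2)))
erf(1.3435) = 0.9426
CDF = 0.9713
Percentile rank = 0.9713 * 100 = 97.13

97.13


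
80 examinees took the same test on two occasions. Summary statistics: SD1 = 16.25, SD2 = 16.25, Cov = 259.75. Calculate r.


r = cov(X,Y) / (SD_X * SD_Y)
r = 259.75 / (16.25 * 16.25)
r = 259.75 / 264.0625
r = 0.9837

0.9837


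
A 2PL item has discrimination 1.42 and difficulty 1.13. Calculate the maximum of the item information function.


For 2PL, max info at theta = b = 1.13
I_max = a^2 / 4 = 1.42^2 / 4
= 2.0164 / 4
I_max = 0.5041

0.5041


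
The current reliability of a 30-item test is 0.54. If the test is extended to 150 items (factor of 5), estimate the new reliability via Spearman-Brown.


r_new = (n * rxx) / (1 + (n-1) * rxx)
r_new = (5 * 0.54) / (1 + 4 * 0.54)
r_new = 2.7 / 3.16
r_new = 0.8544

0.8544


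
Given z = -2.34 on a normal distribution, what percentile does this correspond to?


CDF(z) = 0.5 * (1 + erf(z/sqrt(2)))
erf(-1.6546) = -0.9807
CDF = 0.0096
Percentile rank = 0.0096 * 100 = 0.96

0.96


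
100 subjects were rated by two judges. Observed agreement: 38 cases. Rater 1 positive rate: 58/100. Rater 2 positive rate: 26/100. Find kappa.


P_o = 38/100 = 0.38
P_e = (58*26 + 42*74) / 10000 = 0.4616
kappa = (P_o - P_e) / (1 - P_e)
kappa = (0.38 - 0.4616) / (1 - 0.4616)
kappa = -0.1516

-0.1516


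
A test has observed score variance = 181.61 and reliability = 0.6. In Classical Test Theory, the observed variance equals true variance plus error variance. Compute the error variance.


var_true = rxx * var_obs = 0.6 * 181.61 = 108.966
var_error = var_obs - var_true
var_error = 181.61 - 108.966
var_error = 72.644

72.644


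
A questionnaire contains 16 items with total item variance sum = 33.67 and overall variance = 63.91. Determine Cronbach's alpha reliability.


alpha = (k/(k-1)) * (1 - sum(si^2)/s_total^2)
= (16/15) * (1 - 33.67/63.91)
alpha = 0.5047

0.5047


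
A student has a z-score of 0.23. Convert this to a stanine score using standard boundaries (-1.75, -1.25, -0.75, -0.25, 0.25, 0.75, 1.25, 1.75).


Stanine boundaries: [-1.75, -1.25, -0.75, -0.25, 0.25, 0.75, 1.25, 1.75]
z = 0.23
Check each boundary:
  z >= -1.75 -> could be stanine 2
  z >= -1.25 -> could be stanine 3
  z >= -0.75 -> could be stanine 4
  z >= -0.25 -> could be stanine 5
  z < 0.25
  z < 0.75
  z < 1.25
  z < 1.75
Highest qualifying boundary gives stanine = 5

5


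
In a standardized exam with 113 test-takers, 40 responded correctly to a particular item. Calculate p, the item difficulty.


Item difficulty p = number correct / total examinees
p = 40 / 113
p = 0.354

0.354


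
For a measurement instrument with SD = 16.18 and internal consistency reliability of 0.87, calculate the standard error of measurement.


SEM = SD * sqrt(1 - rxx)
SEM = 16.18 * sqrt(1 - 0.87)
SEM = 16.18 * sqrt(0.13) = 16.18 * 0.360555
SEM = 5.8338

5.8338


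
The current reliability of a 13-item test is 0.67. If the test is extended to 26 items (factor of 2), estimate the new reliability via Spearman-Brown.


r_new = (n * rxx) / (1 + (n-1) * rxx)
r_new = (2 * 0.67) / (1 + 1 * 0.67)
r_new = 1.34 / 1.67
r_new = 0.8024

0.8024


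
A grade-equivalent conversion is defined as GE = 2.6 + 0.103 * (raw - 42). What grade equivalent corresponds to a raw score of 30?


raw - median = 30 - 42 = -12
slope * diff = 0.103 * -12 = -1.236
GE = 2.6 + -1.236
GE = 1.364

1.364


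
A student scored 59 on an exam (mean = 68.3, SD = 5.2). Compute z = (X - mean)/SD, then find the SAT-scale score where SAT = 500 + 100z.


z = (X - mean) / SD = (59 - 68.3) / 5.2
z = -9.3 / 5.2
z = -1.7885
SAT-scale = SAT = 500 + 100z
Carry z at full precision (z = -9.3 / 5.2) into the conversion:
SAT-scale = 500 + 100 * (-9.3 / 5.2) = 500 + -930 / 5.2
SAT-scale = 500 + -178.8462
SAT-scale = 321.1538

321.1538
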